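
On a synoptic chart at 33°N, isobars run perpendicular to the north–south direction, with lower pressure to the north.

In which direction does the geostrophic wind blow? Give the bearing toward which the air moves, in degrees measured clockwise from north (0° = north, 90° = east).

090°

The pressure-gradient force points toward the north (bearing 000°).
Geostrophic balance: in the Northern Hemisphere the Coriolis force deflects motion to the right, so the geostrophic wind blows 90° to the right of the pressure-gradient force (low pressure on the left).
Rotating 000° by 90° clockwise gives 090° — the wind blows toward the east.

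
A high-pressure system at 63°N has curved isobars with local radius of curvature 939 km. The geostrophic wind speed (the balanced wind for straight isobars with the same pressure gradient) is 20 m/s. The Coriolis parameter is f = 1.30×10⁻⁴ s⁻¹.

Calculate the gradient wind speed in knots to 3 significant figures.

49.0 knots

Around a high, pressure-gradient force acts outward with centrifugal, so Coriolis balances both:
fV = (1/ρ)|∂P/∂n| + V²/R  →  V² − fR·V + fR·V_g = 0
With fR = 1.30×10⁻⁴ × 939×10³ m = 122 m/s:
V = [fR − √((fR)² − 4 fR V_g)]/2 = [122 − √(122² − 4×122×20)]/2 = 25.2 m/s
Supergeostrophic (V > V_g = 20 m/s), as expected around a high.
Converting: 25.2 m/s × 1.944 = 49.0 knots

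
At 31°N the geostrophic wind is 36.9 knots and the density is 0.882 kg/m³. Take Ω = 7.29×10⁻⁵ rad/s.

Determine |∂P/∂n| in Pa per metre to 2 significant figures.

1.3×10⁻³ Pa/m

Coriolis parameter at 31°N:
f = 2Ω sin φ = 2 × 7.29×10⁻⁵ × sin 31° = 7.51×10⁻⁵ s⁻¹
Wind speed in SI: 36.9 knots = 19.0 m/s
Geostrophic balance rearranged: |∂P/∂n| = f ρ V_g
|∂P/∂n| = 7.51×10⁻⁵ × 0.882 × 19.0 = 1.26×10⁻³ Pa/m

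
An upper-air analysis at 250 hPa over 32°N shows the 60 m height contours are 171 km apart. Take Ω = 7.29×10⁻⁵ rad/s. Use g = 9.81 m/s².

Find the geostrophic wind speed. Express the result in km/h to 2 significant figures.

Coriolis parameter at 32°N:
f = 2Ω sin φ = 2 × 7.29×10⁻⁵ × sin 32° = 7.73×10⁻⁵ s⁻¹
Height gradient: |∂Z/∂n| = 60 m / 171000 m = 3.51×10⁻⁴
On a pressure surface, geostrophic balance gives V_g = (g/f)|∂Z/∂n|:
V_g = 9.81 × 3.51×10⁻⁴ / 7.73×10⁻⁵ = 44.6 m/s
Converting: 44.6 m/s × 3.6 = 160 km/h

160 km/h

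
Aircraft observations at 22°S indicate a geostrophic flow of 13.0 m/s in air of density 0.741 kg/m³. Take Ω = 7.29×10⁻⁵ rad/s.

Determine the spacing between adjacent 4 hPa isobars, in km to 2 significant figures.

Coriolis parameter at 22°S:
f = 2Ω sin φ = 2 × 7.29×10⁻⁵ × sin 22° = 5.46×10⁻⁵ s⁻¹
Geostrophic balance rearranged: |∂P/∂n| = f ρ V_g
|∂P/∂n| = 5.46×10⁻⁵ × 0.741 × 13.0 = 5.26×10⁻⁴ Pa/m
Isobar spacing: Δn = ΔP/|∂P/∂n| = 400 Pa / 5.26×10⁻⁴ Pa/m = 760266 m ≈ 760 km

760 km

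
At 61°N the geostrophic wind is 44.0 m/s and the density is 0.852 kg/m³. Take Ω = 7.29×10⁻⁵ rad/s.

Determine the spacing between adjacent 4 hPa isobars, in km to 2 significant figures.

Coriolis parameter at 61°N:
f = 2Ω sin φ = 2 × 7.29×10⁻⁵ × sin 61° = 1.28×10⁻⁴ s⁻¹
Geostrophic balance rearranged: |∂P/∂n| = f ρ V_g
|∂P/∂n| = 1.28×10⁻⁴ × 0.852 × 44.0 = 4.78×10⁻³ Pa/m
Isobar spacing: Δn = ΔP/|∂P/∂n| = 400 Pa / 4.78×10⁻³ Pa/m = 83674 m ≈ 84 km

84 km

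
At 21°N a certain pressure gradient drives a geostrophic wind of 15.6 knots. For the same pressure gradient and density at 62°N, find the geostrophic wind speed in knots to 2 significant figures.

With the same pressure gradient and density, V_g ∝ 1/f ∝ 1/sin φ.
V₂ = V₁ · sin φ₁ / sin φ₂ = 15.6 × sin 21° / sin 62°
V₂ = 15.6 × 0.3584/0.8829 = 6.3 knots

6.3 knots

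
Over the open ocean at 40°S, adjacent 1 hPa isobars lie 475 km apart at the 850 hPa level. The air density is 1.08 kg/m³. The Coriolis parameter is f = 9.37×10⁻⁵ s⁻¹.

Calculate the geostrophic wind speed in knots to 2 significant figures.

Pressure gradient: |∂P/∂n| = 100 Pa / 475000 m = 2.11×10⁻⁴ Pa/m
Geostrophic balance (pressure-gradient force = Coriolis force):
V_g = (1/(fρ)) |∂P/∂n| = 2.11×10⁻⁴ / (9.37×10⁻⁵ × 1.08) = 2.08 m/s
Converting: 2.08 m/s × 1.944 = 4.0 knots

4.0 knots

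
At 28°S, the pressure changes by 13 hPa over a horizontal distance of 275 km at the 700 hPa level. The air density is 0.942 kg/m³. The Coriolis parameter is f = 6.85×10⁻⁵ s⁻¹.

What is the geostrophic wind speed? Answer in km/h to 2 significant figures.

260 km/h

Pressure gradient: |∂P/∂n| = 1300 Pa / 275000 m = 4.73×10⁻³ Pa/m
Geostrophic balance (pressure-gradient force = Coriolis force):
V_g = (1/(fρ)) |∂P/∂n| = 4.73×10⁻³ / (6.85×10⁻⁵ × 0.942) = 73.3 m/s
Converting: 73.3 m/s × 3.6 = 260 km/h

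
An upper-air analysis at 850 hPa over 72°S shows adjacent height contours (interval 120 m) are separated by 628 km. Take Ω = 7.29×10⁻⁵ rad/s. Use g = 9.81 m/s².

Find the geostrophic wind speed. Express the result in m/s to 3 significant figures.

Coriolis parameter at 72°S:
f = 2Ω sin φ = 2 × 7.29×10⁻⁵ × sin 72° = 1.39×10⁻⁴ s⁻¹
Height gradient: |∂Z/∂n| = 120 m / 628000 m = 1.91×10⁻⁴
On a pressure surface, geostrophic balance gives V_g = (g/f)|∂Z/∂n|:
V_g = 9.81 × 1.91×10⁻⁴ / 1.39×10⁻⁴ = 13.5 m/s

13.5 m/s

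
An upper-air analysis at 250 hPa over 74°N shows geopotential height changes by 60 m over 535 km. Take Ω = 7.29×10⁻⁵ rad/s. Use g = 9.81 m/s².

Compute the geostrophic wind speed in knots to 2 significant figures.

15 knots

Coriolis parameter at 74°N:
f = 2Ω sin φ = 2 × 7.29×10⁻⁵ × sin 74° = 1.40×10⁻⁴ s⁻¹
Height gradient: |∂Z/∂n| = 60 m / 535000 m = 1.12×10⁻⁴
On a pressure surface, geostrophic balance gives V_g = (g/f)|∂Z/∂n|:
V_g = 9.81 × 1.12×10⁻⁴ / 1.40×10⁻⁴ = 7.85 m/s
Converting: 7.85 m/s × 1.944 = 15 knots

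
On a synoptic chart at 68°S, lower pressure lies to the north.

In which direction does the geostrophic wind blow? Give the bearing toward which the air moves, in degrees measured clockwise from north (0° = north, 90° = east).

270°

The pressure-gradient force points toward the north (bearing 000°).
Geostrophic balance: in the Southern Hemisphere the Coriolis force deflects motion to the left, so the geostrophic wind blows 90° to the left of the pressure-gradient force (low pressure on the right).
Rotating 000° by 90° counterclockwise gives 270° — the wind blows toward the west.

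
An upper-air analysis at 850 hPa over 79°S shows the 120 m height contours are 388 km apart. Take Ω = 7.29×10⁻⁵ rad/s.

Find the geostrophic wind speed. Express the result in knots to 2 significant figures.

Coriolis parameter at 79°S:
f = 2Ω sin φ = 2 × 7.29×10⁻⁵ × sin 79° = 1.43×10⁻⁴ s⁻¹
Height gradient: |∂Z/∂n| = 120 m / 388000 m = 3.09×10⁻⁴
On a pressure surface, geostrophic balance gives V_g = (g/f)|∂Z/∂n|:
V_g = 9.81 × 3.09×10⁻⁴ / 1.43×10⁻⁴ = 21.2 m/s
Converting: 21.2 m/s × 1.944 = 41 knots

41 knots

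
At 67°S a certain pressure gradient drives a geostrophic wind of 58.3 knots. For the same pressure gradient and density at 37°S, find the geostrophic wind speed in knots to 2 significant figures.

With the same pressure gradient and density, V_g ∝ 1/f ∝ 1/sin φ.
V₂ = V₁ · sin φ₁ / sin φ₂ = 58.3 × sin 67° / sin 37°
V₂ = 58.3 × 0.9205/0.6018 = 89 knots

89 knots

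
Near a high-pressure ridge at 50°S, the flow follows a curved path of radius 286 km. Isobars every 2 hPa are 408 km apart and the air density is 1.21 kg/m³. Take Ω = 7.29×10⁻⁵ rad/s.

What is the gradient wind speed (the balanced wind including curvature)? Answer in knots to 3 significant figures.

8.11 knots

Coriolis parameter at 50°S:
f = 2Ω sin φ = 2 × 7.29×10⁻⁵ × sin 50° = 1.12×10⁻⁴ s⁻¹
Pressure gradient: |∂P/∂n| = 200 Pa / 408000 m = 4.90×10⁻⁴ Pa/m
Geostrophic speed: V_g = |∂P/∂n|/(fρ) = 4.90×10⁻⁴/(1.12×10⁻⁴ × 1.21) = 3.63 m/s
Around a high, pressure-gradient force acts outward with centrifugal, so Coriolis balances both:
fV = (1/ρ)|∂P/∂n| + V²/R  →  V² − fR·V + fR·V_g = 0
With fR = 1.12×10⁻⁴ × 286×10³ m = 31.9 m/s:
V = [fR − √((fR)² − 4 fR V_g)]/2 = [31.9 − √(31.9² − 4×31.9×3.63)]/2 = 4.17 m/s
Supergeostrophic (V > V_g = 3.63 m/s), as expected around a high.
Converting: 4.17 m/s × 1.944 = 8.11 knots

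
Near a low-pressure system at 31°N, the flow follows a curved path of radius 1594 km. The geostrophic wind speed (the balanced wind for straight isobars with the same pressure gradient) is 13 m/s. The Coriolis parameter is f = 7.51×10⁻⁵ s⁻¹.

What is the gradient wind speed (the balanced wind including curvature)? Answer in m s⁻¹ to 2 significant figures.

12 m s⁻¹

Around a low, centrifugal force acts outward with Coriolis, so pressure-gradient force balances both:
(1/ρ)|∂P/∂n| = fV + V²/R  →  V² + fR·V − fR·V_g = 0
With fR = 7.51×10⁻⁵ × 1594×10³ m = 120 m/s:
V = [−fR + √((fR)² + 4 fR V_g)]/2 = [−120 + √(120² + 4×120×13)]/2 = 11.8 m/s
Subgeostrophic (V < V_g = 13 m/s), as expected around a low.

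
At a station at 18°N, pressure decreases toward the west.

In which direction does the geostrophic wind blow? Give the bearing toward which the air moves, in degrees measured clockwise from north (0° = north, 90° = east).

The pressure-gradient force points toward the west (bearing 270°).
Geostrophic balance: in the Northern Hemisphere the Coriolis force deflects motion to the right, so the geostrophic wind blows 90° to the right of the pressure-gradient force (low pressure on the left).
Rotating 270° by 90° clockwise gives 000° — the wind blows toward the north.

000°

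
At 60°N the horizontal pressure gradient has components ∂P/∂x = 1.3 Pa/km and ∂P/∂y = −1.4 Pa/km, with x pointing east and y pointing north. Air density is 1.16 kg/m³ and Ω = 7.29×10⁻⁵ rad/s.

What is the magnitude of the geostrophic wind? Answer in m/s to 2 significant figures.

13 m/s

Coriolis parameter at 60°N:
f = 2Ω sin φ = 2 × 7.29×10⁻⁵ × sin 60° = 1.26×10⁻⁴ s⁻¹
Component geostrophic relations (x east, y north):
u_g = −(1/(fρ)) ∂P/∂y,  v_g = (1/(fρ)) ∂P/∂x
u_g = −(−1.4×10⁻³)/(1.26×10⁻⁴ × 1.16) = 9.56 m/s;  v_g = (1.3×10⁻³)/(1.26×10⁻⁴ × 1.16) = 8.88 m/s
|V_g| = √(u_g² + v_g²) = 13.0 m/s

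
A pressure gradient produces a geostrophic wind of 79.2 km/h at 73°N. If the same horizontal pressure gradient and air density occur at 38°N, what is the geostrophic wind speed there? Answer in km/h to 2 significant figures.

With the same pressure gradient and density, V_g ∝ 1/f ∝ 1/sin φ.
V₂ = V₁ · sin φ₁ / sin φ₂ = 79.2 × sin 73° / sin 38°
V₂ = 79.2 × 0.9563/0.6157 = 120 km/h

120 km/h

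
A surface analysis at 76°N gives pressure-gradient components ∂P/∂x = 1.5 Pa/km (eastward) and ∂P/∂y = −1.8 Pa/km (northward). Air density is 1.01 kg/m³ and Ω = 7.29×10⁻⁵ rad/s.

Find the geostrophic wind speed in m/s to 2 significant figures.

16 m/s

Coriolis parameter at 76°N:
f = 2Ω sin φ = 2 × 7.29×10⁻⁵ × sin 76° = 1.41×10⁻⁴ s⁻¹
Component geostrophic relations (x east, y north):
u_g = −(1/(fρ)) ∂P/∂y,  v_g = (1/(fρ)) ∂P/∂x
u_g = −(−1.8×10⁻³)/(1.41×10⁻⁴ × 1.01) = 12.6 m/s;  v_g = (1.5×10⁻³)/(1.41×10⁻⁴ × 1.01) = 10.5 m/s
|V_g| = √(u_g² + v_g²) = 16.4 m/s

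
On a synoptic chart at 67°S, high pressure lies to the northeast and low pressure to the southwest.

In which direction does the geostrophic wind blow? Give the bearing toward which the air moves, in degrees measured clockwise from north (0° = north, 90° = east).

The pressure-gradient force points toward the southwest (bearing 225°).
Geostrophic balance: in the Southern Hemisphere the Coriolis force deflects motion to the left, so the geostrophic wind blows 90° to the left of the pressure-gradient force (low pressure on the right).
Rotating 225° by 90° counterclockwise gives 135° — the wind blows toward the southeast.

135°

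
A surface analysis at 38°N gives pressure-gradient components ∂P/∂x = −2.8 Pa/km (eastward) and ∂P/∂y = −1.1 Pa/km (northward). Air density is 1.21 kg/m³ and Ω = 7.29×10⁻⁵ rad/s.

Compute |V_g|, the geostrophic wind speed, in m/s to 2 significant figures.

28 m/s

Coriolis parameter at 38°N:
f = 2Ω sin φ = 2 × 7.29×10⁻⁵ × sin 38° = 8.98×10⁻⁵ s⁻¹
Component geostrophic relations (x east, y north):
u_g = −(1/(fρ)) ∂P/∂y,  v_g = (1/(fρ)) ∂P/∂x
u_g = −(−1.1×10⁻³)/(8.98×10⁻⁵ × 1.21) = 10.1 m/s;  v_g = (−2.8×10⁻³)/(8.98×10⁻⁵ × 1.21) = −25.8 m/s
|V_g| = √(u_g² + v_g²) = 27.7 m/s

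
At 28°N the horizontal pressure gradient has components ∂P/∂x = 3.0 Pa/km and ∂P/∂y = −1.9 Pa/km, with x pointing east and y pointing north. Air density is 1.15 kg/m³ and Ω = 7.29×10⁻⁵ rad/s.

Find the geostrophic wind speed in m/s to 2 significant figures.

45 m/s

Coriolis parameter at 28°N:
f = 2Ω sin φ = 2 × 7.29×10⁻⁵ × sin 28° = 6.84×10⁻⁵ s⁻¹
Component geostrophic relations (x east, y north):
u_g = −(1/(fρ)) ∂P/∂y,  v_g = (1/(fρ)) ∂P/∂x
u_g = −(−1.9×10⁻³)/(6.84×10⁻⁵ × 1.15) = 24.1 m/s;  v_g = (3.0×10⁻³)/(6.84×10⁻⁵ × 1.15) = 38.1 m/s
|V_g| = √(u_g² + v_g²) = 45.1 m/s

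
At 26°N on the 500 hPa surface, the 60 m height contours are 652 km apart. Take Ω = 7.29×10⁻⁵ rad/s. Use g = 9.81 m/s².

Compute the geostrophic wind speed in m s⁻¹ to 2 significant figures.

Coriolis parameter at 26°N:
f = 2Ω sin φ = 2 × 7.29×10⁻⁵ × sin 26° = 6.39×10⁻⁵ s⁻¹
Height gradient: |∂Z/∂n| = 60 m / 652000 m = 9.20×10⁻⁵
On a pressure surface, geostrophic balance gives V_g = (g/f)|∂Z/∂n|:
V_g = 9.81 × 9.20×10⁻⁵ / 6.39×10⁻⁵ = 14.1 m/s

14 m s⁻¹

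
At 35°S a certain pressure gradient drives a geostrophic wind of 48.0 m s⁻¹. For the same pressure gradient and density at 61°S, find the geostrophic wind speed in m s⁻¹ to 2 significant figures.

With the same pressure gradient and density, V_g ∝ 1/f ∝ 1/sin φ.
V₂ = V₁ · sin φ₁ / sin φ₂ = 48.0 × sin 35° / sin 61°
V₂ = 48.0 × 0.5736/0.8746 = 31 m s⁻¹

31 m s⁻¹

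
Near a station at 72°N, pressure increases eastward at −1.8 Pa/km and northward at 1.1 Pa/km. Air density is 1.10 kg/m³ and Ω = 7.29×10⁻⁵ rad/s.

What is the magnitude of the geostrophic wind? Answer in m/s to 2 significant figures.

14 m/s

Coriolis parameter at 72°N:
f = 2Ω sin φ = 2 × 7.29×10⁻⁵ × sin 72° = 1.39×10⁻⁴ s⁻¹
Component geostrophic relations (x east, y north):
u_g = −(1/(fρ)) ∂P/∂y,  v_g = (1/(fρ)) ∂P/∂x
u_g = −(1.1×10⁻³)/(1.39×10⁻⁴ × 1.10) = −7.21 m/s;  v_g = (−1.8×10⁻³)/(1.39×10⁻⁴ × 1.10) = −11.8 m/s
|V_g| = √(u_g² + v_g²) = 13.8 m/s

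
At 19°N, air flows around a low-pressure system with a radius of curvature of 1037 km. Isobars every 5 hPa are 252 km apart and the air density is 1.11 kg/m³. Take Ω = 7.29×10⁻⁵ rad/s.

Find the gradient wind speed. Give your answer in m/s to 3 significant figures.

25.0 m/s

Coriolis parameter at 19°N:
f = 2Ω sin φ = 2 × 7.29×10⁻⁵ × sin 19° = 4.75×10⁻⁵ s⁻¹
Pressure gradient: |∂P/∂n| = 500 Pa / 252000 m = 1.98×10⁻³ Pa/m
Geostrophic speed: V_g = |∂P/∂n|/(fρ) = 1.98×10⁻³/(4.75×10⁻⁵ × 1.11) = 37.7 m/s
Around a low, centrifugal force acts outward with Coriolis, so pressure-gradient force balances both:
(1/ρ)|∂P/∂n| = fV + V²/R  →  V² + fR·V − fR·V_g = 0
With fR = 4.75×10⁻⁵ × 1037×10³ m = 49.2 m/s:
V = [−fR + √((fR)² + 4 fR V_g)]/2 = [−49.2 + √(49.2² + 4×49.2×37.7)]/2 = 25 m/s
Subgeostrophic (V < V_g = 37.7 m/s), as expected around a low.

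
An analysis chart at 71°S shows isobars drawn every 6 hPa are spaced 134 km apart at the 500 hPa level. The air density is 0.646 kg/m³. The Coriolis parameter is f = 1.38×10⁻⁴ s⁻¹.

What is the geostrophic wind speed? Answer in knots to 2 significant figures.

Pressure gradient: |∂P/∂n| = 600 Pa / 134000 m = 4.48×10⁻³ Pa/m
Geostrophic balance (pressure-gradient force = Coriolis force):
V_g = (1/(fρ)) |∂P/∂n| = 4.48×10⁻³ / (1.38×10⁻⁴ × 0.646) = 50.2 m/s
Converting: 50.2 m/s × 1.944 = 98 knots

98 knots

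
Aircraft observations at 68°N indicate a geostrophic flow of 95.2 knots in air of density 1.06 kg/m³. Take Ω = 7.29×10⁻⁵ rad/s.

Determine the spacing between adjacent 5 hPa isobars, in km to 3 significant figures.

71.2 km

Coriolis parameter at 68°N:
f = 2Ω sin φ = 2 × 7.29×10⁻⁵ × sin 68° = 1.35×10⁻⁴ s⁻¹
Wind speed in SI: 95.2 knots = 49.0 m/s
Geostrophic balance rearranged: |∂P/∂n| = f ρ V_g
|∂P/∂n| = 1.35×10⁻⁴ × 1.06 × 49.0 = 7.02×10⁻³ Pa/m
Isobar spacing: Δn = ΔP/|∂P/∂n| = 500 Pa / 7.02×10⁻³ Pa/m = 71247 m ≈ 71.2 km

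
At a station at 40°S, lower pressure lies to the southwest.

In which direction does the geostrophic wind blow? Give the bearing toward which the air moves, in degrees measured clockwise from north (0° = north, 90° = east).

135°

The pressure-gradient force points toward the southwest (bearing 225°).
Geostrophic balance: in the Southern Hemisphere the Coriolis force deflects motion to the left, so the geostrophic wind blows 90° to the left of the pressure-gradient force (low pressure on the right).
Rotating 225° by 90° counterclockwise gives 135° — the wind blows toward the southeast.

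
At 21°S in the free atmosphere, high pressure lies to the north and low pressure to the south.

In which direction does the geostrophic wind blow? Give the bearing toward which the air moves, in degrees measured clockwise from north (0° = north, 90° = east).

The pressure-gradient force points toward the south (bearing 180°).
Geostrophic balance: in the Southern Hemisphere the Coriolis force deflects motion to the left, so the geostrophic wind blows 90° to the left of the pressure-gradient force (low pressure on the right).
Rotating 180° by 90° counterclockwise gives 090° — the wind blows toward the east.

090°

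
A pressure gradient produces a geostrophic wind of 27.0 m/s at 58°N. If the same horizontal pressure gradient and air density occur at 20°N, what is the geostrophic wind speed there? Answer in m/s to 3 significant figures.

With the same pressure gradient and density, V_g ∝ 1/f ∝ 1/sin φ.
V₂ = V₁ · sin φ₁ / sin φ₂ = 27.0 × sin 58° / sin 20°
V₂ = 27.0 × 0.8480/0.3420 = 66.9 m/s

66.9 m/s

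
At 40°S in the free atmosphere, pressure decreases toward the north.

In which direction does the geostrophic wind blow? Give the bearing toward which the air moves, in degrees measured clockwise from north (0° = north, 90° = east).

270°

The pressure-gradient force points toward the north (bearing 000°).
Geostrophic balance: in the Southern Hemisphere the Coriolis force deflects motion to the left, so the geostrophic wind blows 90° to the left of the pressure-gradient force (low pressure on the right).
Rotating 000° by 90° counterclockwise gives 270° — the wind blows toward the west.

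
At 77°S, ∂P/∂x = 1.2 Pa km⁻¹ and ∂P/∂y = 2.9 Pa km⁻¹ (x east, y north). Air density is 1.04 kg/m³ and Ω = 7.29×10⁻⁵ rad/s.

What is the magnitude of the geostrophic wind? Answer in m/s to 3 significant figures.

Coriolis parameter at 77°S:
f = 2Ω sin φ = 2 × 7.29×10⁻⁵ × sin 77° = 1.42×10⁻⁴ s⁻¹
In the Southern Hemisphere f is negative: f = −1.42×10⁻⁴ s⁻¹.
Component geostrophic relations (x east, y north):
u_g = −(1/(fρ)) ∂P/∂y,  v_g = (1/(fρ)) ∂P/∂x
u_g = −(2.9×10⁻³)/(−1.42×10⁻⁴ × 1.04) = 19.6 m/s;  v_g = (1.2×10⁻³)/(−1.42×10⁻⁴ × 1.04) = −8.12 m/s
|V_g| = √(u_g² + v_g²) = 21.2 m/s

21.2 m/s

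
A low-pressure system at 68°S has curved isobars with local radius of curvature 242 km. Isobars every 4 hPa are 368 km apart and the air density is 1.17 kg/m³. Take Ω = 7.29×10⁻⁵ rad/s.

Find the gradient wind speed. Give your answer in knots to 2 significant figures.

Coriolis parameter at 68°S:
f = 2Ω sin φ = 2 × 7.29×10⁻⁵ × sin 68° = 1.35×10⁻⁴ s⁻¹
Pressure gradient: |∂P/∂n| = 400 Pa / 368000 m = 1.09×10⁻³ Pa/m
Geostrophic speed: V_g = |∂P/∂n|/(fρ) = 1.09×10⁻³/(1.35×10⁻⁴ × 1.17) = 6.87 m/s
Around a low, centrifugal force acts outward with Coriolis, so pressure-gradient force balances both:
(1/ρ)|∂P/∂n| = fV + V²/R  →  V² + fR·V − fR·V_g = 0
With fR = 1.35×10⁻⁴ × 242×10³ m = 32.7 m/s:
V = [−fR + √((fR)² + 4 fR V_g)]/2 = [−32.7 + √(32.7² + 4×32.7×6.87)]/2 = 5.83 m/s
Subgeostrophic (V < V_g = 6.87 m/s), as expected around a low.
Converting: 5.83 m/s × 1.944 = 11 knots

11 knots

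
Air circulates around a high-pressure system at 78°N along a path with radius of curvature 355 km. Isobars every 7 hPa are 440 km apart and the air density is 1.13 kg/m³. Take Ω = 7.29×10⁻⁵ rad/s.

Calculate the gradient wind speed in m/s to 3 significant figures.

13.4 m/s

Coriolis parameter at 78°N:
f = 2Ω sin φ = 2 × 7.29×10⁻⁵ × sin 78° = 1.43×10⁻⁴ s⁻¹
Pressure gradient: |∂P/∂n| = 700 Pa / 440000 m = 1.59×10⁻³ Pa/m
Geostrophic speed: V_g = |∂P/∂n|/(fρ) = 1.59×10⁻³/(1.43×10⁻⁴ × 1.13) = 9.87 m/s
Around a high, pressure-gradient force acts outward with centrifugal, so Coriolis balances both:
fV = (1/ρ)|∂P/∂n| + V²/R  →  V² − fR·V + fR·V_g = 0
With fR = 1.43×10⁻⁴ × 355×10³ m = 50.6 m/s:
V = [fR − √((fR)² − 4 fR V_g)]/2 = [50.6 − √(50.6² − 4×50.6×9.87)]/2 = 13.4 m/s
Supergeostrophic (V > V_g = 9.87 m/s), as expected around a high.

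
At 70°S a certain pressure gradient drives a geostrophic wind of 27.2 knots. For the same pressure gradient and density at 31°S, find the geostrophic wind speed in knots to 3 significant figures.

With the same pressure gradient and density, V_g ∝ 1/f ∝ 1/sin φ.
V₂ = V₁ · sin φ₁ / sin φ₂ = 27.2 × sin 70° / sin 31°
V₂ = 27.2 × 0.9397/0.5150 = 49.6 knots

49.6 knots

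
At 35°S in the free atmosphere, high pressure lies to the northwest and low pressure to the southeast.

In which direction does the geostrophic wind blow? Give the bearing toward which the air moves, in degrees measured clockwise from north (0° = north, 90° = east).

The pressure-gradient force points toward the southeast (bearing 135°).
Geostrophic balance: in the Southern Hemisphere the Coriolis force deflects motion to the left, so the geostrophic wind blows 90° to the left of the pressure-gradient force (low pressure on the right).
Rotating 135° by 90° counterclockwise gives 045° — the wind blows toward the northeast.

045°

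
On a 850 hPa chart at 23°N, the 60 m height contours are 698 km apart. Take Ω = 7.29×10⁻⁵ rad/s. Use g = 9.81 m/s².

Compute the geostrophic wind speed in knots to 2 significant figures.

Coriolis parameter at 23°N:
f = 2Ω sin φ = 2 × 7.29×10⁻⁵ × sin 23° = 5.70×10⁻⁵ s⁻¹
Height gradient: |∂Z/∂n| = 60 m / 698000 m = 8.60×10⁻⁵
On a pressure surface, geostrophic balance gives V_g = (g/f)|∂Z/∂n|:
V_g = 9.81 × 8.60×10⁻⁵ / 5.70×10⁻⁵ = 14.8 m/s
Converting: 14.8 m/s × 1.944 = 29 knots

29 knots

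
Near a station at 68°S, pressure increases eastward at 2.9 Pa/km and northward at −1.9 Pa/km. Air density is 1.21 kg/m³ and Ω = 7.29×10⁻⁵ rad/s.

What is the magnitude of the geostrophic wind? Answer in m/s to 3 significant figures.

21.2 m/s

Coriolis parameter at 68°S:
f = 2Ω sin φ = 2 × 7.29×10⁻⁵ × sin 68° = 1.35×10⁻⁴ s⁻¹
In the Southern Hemisphere f is negative: f = −1.35×10⁻⁴ s⁻¹.
Component geostrophic relations (x east, y north):
u_g = −(1/(fρ)) ∂P/∂y,  v_g = (1/(fρ)) ∂P/∂x
u_g = −(−1.9×10⁻³)/(−1.35×10⁻⁴ × 1.21) = −11.6 m/s;  v_g = (2.9×10⁻³)/(−1.35×10⁻⁴ × 1.21) = −17.7 m/s
|V_g| = √(u_g² + v_g²) = 21.2 m/s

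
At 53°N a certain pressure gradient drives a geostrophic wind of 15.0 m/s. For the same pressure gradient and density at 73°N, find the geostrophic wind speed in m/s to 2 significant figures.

13 m/s

With the same pressure gradient and density, V_g ∝ 1/f ∝ 1/sin φ.
V₂ = V₁ · sin φ₁ / sin φ₂ = 15.0 × sin 53° / sin 73°
V₂ = 15.0 × 0.7986/0.9563 = 13 m/s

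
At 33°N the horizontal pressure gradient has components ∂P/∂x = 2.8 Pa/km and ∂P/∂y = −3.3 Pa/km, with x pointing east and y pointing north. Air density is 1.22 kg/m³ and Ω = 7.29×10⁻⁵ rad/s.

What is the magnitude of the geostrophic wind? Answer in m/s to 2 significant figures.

Coriolis parameter at 33°N:
f = 2Ω sin φ = 2 × 7.29×10⁻⁵ × sin 33° = 7.94×10⁻⁵ s⁻¹
Component geostrophic relations (x east, y north):
u_g = −(1/(fρ)) ∂P/∂y,  v_g = (1/(fρ)) ∂P/∂x
u_g = −(−3.3×10⁻³)/(7.94×10⁻⁵ × 1.22) = 34.1 m/s;  v_g = (2.8×10⁻³)/(7.94×10⁻⁵ × 1.22) = 28.9 m/s
|V_g| = √(u_g² + v_g²) = 44.7 m/s

45 m/s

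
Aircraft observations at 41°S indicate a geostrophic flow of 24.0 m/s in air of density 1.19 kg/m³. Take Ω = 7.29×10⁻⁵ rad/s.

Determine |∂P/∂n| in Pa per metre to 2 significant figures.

Coriolis parameter at 41°S:
f = 2Ω sin φ = 2 × 7.29×10⁻⁵ × sin 41° = 9.57×10⁻⁵ s⁻¹
Geostrophic balance rearranged: |∂P/∂n| = f ρ V_g
|∂P/∂n| = 9.57×10⁻⁵ × 1.19 × 24.0 = 2.73×10⁻³ Pa/m

2.7×10⁻³ Pa/m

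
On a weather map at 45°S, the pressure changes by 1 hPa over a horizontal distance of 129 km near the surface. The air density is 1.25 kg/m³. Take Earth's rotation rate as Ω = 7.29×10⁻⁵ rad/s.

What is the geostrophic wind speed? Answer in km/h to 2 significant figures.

Coriolis parameter at 45°S:
f = 2Ω sin φ = 2 × 7.29×10⁻⁵ × sin 45° = 1.03×10⁻⁴ s⁻¹
Pressure gradient: |∂P/∂n| = 100 Pa / 129000 m = 7.75×10⁻⁴ Pa/m
Geostrophic balance (pressure-gradient force = Coriolis force):
V_g = (1/(fρ)) |∂P/∂n| = 7.75×10⁻⁴ / (1.03×10⁻⁴ × 1.25) = 6.02 m/s
Converting: 6.02 m/s × 3.6 = 22 km/h

22 km/h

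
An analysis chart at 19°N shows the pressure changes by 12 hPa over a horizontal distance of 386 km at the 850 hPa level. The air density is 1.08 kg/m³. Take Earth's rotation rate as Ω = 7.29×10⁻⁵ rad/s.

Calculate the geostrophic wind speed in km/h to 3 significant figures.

Coriolis parameter at 19°N:
f = 2Ω sin φ = 2 × 7.29×10⁻⁵ × sin 19° = 4.75×10⁻⁵ s⁻¹
Pressure gradient: |∂P/∂n| = 1200 Pa / 386000 m = 3.11×10⁻³ Pa/m
Geostrophic balance (pressure-gradient force = Coriolis force):
V_g = (1/(fρ)) |∂P/∂n| = 3.11×10⁻³ / (4.75×10⁻⁵ × 1.08) = 60.6 m/s
Converting: 60.6 m/s × 3.6 = 218 km/h

218 km/h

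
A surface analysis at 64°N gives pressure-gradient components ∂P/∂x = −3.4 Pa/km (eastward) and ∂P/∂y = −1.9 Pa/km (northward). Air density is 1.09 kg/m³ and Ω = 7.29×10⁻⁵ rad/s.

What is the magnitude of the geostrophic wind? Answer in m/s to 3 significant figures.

Coriolis parameter at 64°N:
f = 2Ω sin φ = 2 × 7.29×10⁻⁵ × sin 64° = 1.31×10⁻⁴ s⁻¹
Component geostrophic relations (x east, y north):
u_g = −(1/(fρ)) ∂P/∂y,  v_g = (1/(fρ)) ∂P/∂x
u_g = −(−1.9×10⁻³)/(1.31×10⁻⁴ × 1.09) = 13.3 m/s;  v_g = (−3.4×10⁻³)/(1.31×10⁻⁴ × 1.09) = −23.8 m/s
|V_g| = √(u_g² + v_g²) = 27.3 m/s

27.3 m/s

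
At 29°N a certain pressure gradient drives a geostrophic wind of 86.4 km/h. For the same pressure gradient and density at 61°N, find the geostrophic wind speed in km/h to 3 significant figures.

47.9 km/h

With the same pressure gradient and density, V_g ∝ 1/f ∝ 1/sin φ.
V₂ = V₁ · sin φ₁ / sin φ₂ = 86.4 × sin 29° / sin 61°
V₂ = 86.4 × 0.4848/0.8746 = 47.9 km/h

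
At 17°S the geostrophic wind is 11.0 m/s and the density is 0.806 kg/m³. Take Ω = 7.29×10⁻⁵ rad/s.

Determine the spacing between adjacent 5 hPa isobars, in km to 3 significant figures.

1320 km

Coriolis parameter at 17°S:
f = 2Ω sin φ = 2 × 7.29×10⁻⁵ × sin 17° = 4.26×10⁻⁵ s⁻¹
Geostrophic balance rearranged: |∂P/∂n| = f ρ V_g
|∂P/∂n| = 4.26×10⁻⁵ × 0.806 × 11.0 = 3.78×10⁻⁴ Pa/m
Isobar spacing: Δn = ΔP/|∂P/∂n| = 500 Pa / 3.78×10⁻⁴ Pa/m = 1322968 m ≈ 1320 km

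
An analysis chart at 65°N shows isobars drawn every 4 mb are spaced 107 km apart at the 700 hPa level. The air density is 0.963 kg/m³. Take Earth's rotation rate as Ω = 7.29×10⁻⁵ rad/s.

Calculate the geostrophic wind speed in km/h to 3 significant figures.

106 km/h

Coriolis parameter at 65°N:
f = 2Ω sin φ = 2 × 7.29×10⁻⁵ × sin 65° = 1.32×10⁻⁴ s⁻¹
Pressure gradient: |∂P/∂n| = 400 Pa / 107000 m = 3.74×10⁻³ Pa/m
Geostrophic balance (pressure-gradient force = Coriolis force):
V_g = (1/(fρ)) |∂P/∂n| = 3.74×10⁻³ / (1.32×10⁻⁴ × 0.963) = 29.4 m/s
Converting: 29.4 m/s × 3.6 = 106 km/h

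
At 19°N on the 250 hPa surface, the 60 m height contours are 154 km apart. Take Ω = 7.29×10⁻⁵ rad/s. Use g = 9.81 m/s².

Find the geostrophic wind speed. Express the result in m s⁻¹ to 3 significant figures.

80.5 m s⁻¹

Coriolis parameter at 19°N:
f = 2Ω sin φ = 2 × 7.29×10⁻⁵ × sin 19° = 4.75×10⁻⁵ s⁻¹
Height gradient: |∂Z/∂n| = 60 m / 154000 m = 3.90×10⁻⁴
On a pressure surface, geostrophic balance gives V_g = (g/f)|∂Z/∂n|:
V_g = 9.81 × 3.90×10⁻⁴ / 4.75×10⁻⁵ = 80.5 m/s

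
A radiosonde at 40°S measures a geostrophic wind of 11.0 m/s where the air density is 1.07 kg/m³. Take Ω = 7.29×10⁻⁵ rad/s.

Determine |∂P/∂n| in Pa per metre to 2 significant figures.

Coriolis parameter at 40°S:
f = 2Ω sin φ = 2 × 7.29×10⁻⁵ × sin 40° = 9.37×10⁻⁵ s⁻¹
Geostrophic balance rearranged: |∂P/∂n| = f ρ V_g
|∂P/∂n| = 9.37×10⁻⁵ × 1.07 × 11.0 = 1.10×10⁻³ Pa/m

1.1×10⁻³ Pa/m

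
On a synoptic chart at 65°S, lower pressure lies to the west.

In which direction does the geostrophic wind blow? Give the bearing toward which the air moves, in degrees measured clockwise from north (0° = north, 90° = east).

180°

The pressure-gradient force points toward the west (bearing 270°).
Geostrophic balance: in the Southern Hemisphere the Coriolis force deflects motion to the left, so the geostrophic wind blows 90° to the left of the pressure-gradient force (low pressure on the right).
Rotating 270° by 90° counterclockwise gives 180° — the wind blows toward the south.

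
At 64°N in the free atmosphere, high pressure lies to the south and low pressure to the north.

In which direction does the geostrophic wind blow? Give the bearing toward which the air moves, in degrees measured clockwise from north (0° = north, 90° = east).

090°

The pressure-gradient force points toward the north (bearing 000°).
Geostrophic balance: in the Northern Hemisphere the Coriolis force deflects motion to the right, so the geostrophic wind blows 90° to the right of the pressure-gradient force (low pressure on the left).
Rotating 000° by 90° clockwise gives 090° — the wind blows toward the east.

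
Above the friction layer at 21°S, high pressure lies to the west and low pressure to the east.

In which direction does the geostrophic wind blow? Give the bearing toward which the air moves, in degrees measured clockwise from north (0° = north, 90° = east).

000°

The pressure-gradient force points toward the east (bearing 090°).
Geostrophic balance: in the Southern Hemisphere the Coriolis force deflects motion to the left, so the geostrophic wind blows 90° to the left of the pressure-gradient force (low pressure on the right).
Rotating 090° by 90° counterclockwise gives 000° — the wind blows toward the north.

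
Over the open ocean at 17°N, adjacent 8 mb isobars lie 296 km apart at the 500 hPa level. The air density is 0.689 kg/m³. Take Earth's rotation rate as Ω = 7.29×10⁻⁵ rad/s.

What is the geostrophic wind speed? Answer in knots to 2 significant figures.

180 knots

Coriolis parameter at 17°N:
f = 2Ω sin φ = 2 × 7.29×10⁻⁵ × sin 17° = 4.26×10⁻⁵ s⁻¹
Pressure gradient: |∂P/∂n| = 800 Pa / 296000 m = 2.70×10⁻³ Pa/m
Geostrophic balance (pressure-gradient force = Coriolis force):
V_g = (1/(fρ)) |∂P/∂n| = 2.70×10⁻³ / (4.26×10⁻⁵ × 0.689) = 92.0 m/s
Converting: 92.0 m/s × 1.944 = 180 knots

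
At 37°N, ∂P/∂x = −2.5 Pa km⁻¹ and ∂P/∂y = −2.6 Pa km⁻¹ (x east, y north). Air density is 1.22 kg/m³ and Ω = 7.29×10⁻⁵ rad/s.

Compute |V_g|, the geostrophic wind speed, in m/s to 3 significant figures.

Coriolis parameter at 37°N:
f = 2Ω sin φ = 2 × 7.29×10⁻⁵ × sin 37° = 8.77×10⁻⁵ s⁻¹
Component geostrophic relations (x east, y north):
u_g = −(1/(fρ)) ∂P/∂y,  v_g = (1/(fρ)) ∂P/∂x
u_g = −(−2.6×10⁻³)/(8.77×10⁻⁵ × 1.22) = 24.3 m/s;  v_g = (−2.5×10⁻³)/(8.77×10⁻⁵ × 1.22) = −23.4 m/s
|V_g| = √(u_g² + v_g²) = 33.7 m/s

33.7 m/s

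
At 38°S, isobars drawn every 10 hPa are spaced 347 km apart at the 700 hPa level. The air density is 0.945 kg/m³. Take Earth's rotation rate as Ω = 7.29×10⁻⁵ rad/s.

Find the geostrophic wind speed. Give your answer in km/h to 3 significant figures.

122 km/h

Coriolis parameter at 38°S:
f = 2Ω sin φ = 2 × 7.29×10⁻⁵ × sin 38° = 8.98×10⁻⁵ s⁻¹
Pressure gradient: |∂P/∂n| = 1000 Pa / 347000 m = 2.88×10⁻³ Pa/m
Geostrophic balance (pressure-gradient force = Coriolis force):
V_g = (1/(fρ)) |∂P/∂n| = 2.88×10⁻³ / (8.98×10⁻⁵ × 0.945) = 34.0 m/s
Converting: 34.0 m/s × 3.6 = 122 km/h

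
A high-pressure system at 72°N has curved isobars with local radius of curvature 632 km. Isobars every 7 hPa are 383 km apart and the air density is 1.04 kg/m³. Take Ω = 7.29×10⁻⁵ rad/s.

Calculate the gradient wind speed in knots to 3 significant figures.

29.9 knots

Coriolis parameter at 72°N:
f = 2Ω sin φ = 2 × 7.29×10⁻⁵ × sin 72° = 1.39×10⁻⁴ s⁻¹
Pressure gradient: |∂P/∂n| = 700 Pa / 383000 m = 1.83×10⁻³ Pa/m
Geostrophic speed: V_g = |∂P/∂n|/(fρ) = 1.83×10⁻³/(1.39×10⁻⁴ × 1.04) = 12.7 m/s
Around a high, pressure-gradient force acts outward with centrifugal, so Coriolis balances both:
fV = (1/ρ)|∂P/∂n| + V²/R  →  V² − fR·V + fR·V_g = 0
With fR = 1.39×10⁻⁴ × 632×10³ m = 87.6 m/s:
V = [fR − √((fR)² − 4 fR V_g)]/2 = [87.6 − √(87.6² − 4×87.6×12.7)]/2 = 15.4 m/s
Supergeostrophic (V > V_g = 12.7 m/s), as expected around a high.
Converting: 15.4 m/s × 1.944 = 29.9 knots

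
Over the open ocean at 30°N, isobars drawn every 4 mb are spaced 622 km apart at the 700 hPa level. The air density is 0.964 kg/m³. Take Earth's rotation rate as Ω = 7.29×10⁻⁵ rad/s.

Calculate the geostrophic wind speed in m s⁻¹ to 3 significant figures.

Coriolis parameter at 30°N:
f = 2Ω sin φ = 2 × 7.29×10⁻⁵ × sin 30° = 7.29×10⁻⁵ s⁻¹
Pressure gradient: |∂P/∂n| = 400 Pa / 622000 m = 6.43×10⁻⁴ Pa/m
Geostrophic balance (pressure-gradient force = Coriolis force):
V_g = (1/(fρ)) |∂P/∂n| = 6.43×10⁻⁴ / (7.29×10⁻⁵ × 0.964) = 9.15 m/s

9.15 m s⁻¹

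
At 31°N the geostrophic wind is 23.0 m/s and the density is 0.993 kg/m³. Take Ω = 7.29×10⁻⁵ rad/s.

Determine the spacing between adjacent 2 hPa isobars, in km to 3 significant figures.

117 km

Coriolis parameter at 31°N:
f = 2Ω sin φ = 2 × 7.29×10⁻⁵ × sin 31° = 7.51×10⁻⁵ s⁻¹
Geostrophic balance rearranged: |∂P/∂n| = f ρ V_g
|∂P/∂n| = 7.51×10⁻⁵ × 0.993 × 23.0 = 1.72×10⁻³ Pa/m
Isobar spacing: Δn = ΔP/|∂P/∂n| = 200 Pa / 1.72×10⁻³ Pa/m = 116615 m ≈ 117 km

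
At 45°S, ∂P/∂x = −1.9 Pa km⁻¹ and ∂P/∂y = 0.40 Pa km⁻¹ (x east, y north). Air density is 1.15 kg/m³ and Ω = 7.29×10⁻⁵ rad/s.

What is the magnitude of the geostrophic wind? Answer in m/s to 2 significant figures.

16 m/s

Coriolis parameter at 45°S:
f = 2Ω sin φ = 2 × 7.29×10⁻⁵ × sin 45° = 1.03×10⁻⁴ s⁻¹
In the Southern Hemisphere f is negative: f = −1.03×10⁻⁴ s⁻¹.
Component geostrophic relations (x east, y north):
u_g = −(1/(fρ)) ∂P/∂y,  v_g = (1/(fρ)) ∂P/∂x
u_g = −(0.40×10⁻³)/(−1.03×10⁻⁴ × 1.15) = 3.37 m/s;  v_g = (−1.9×10⁻³)/(−1.03×10⁻⁴ × 1.15) = 16.0 m/s
|V_g| = √(u_g² + v_g²) = 16.4 m/s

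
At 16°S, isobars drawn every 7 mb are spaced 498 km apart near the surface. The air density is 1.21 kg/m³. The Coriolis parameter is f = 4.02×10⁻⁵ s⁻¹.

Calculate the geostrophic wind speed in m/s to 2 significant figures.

Pressure gradient: |∂P/∂n| = 700 Pa / 498000 m = 1.41×10⁻³ Pa/m
Geostrophic balance (pressure-gradient force = Coriolis force):
V_g = (1/(fρ)) |∂P/∂n| = 1.41×10⁻³ / (4.02×10⁻⁵ × 1.21) = 28.9 m/s

29 m/s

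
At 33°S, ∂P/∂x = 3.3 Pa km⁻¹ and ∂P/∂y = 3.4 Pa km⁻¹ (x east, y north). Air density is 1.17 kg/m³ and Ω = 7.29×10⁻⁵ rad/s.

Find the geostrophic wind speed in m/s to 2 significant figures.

Coriolis parameter at 33°S:
f = 2Ω sin φ = 2 × 7.29×10⁻⁵ × sin 33° = 7.94×10⁻⁵ s⁻¹
In the Southern Hemisphere f is negative: f = −7.94×10⁻⁵ s⁻¹.
Component geostrophic relations (x east, y north):
u_g = −(1/(fρ)) ∂P/∂y,  v_g = (1/(fρ)) ∂P/∂x
u_g = −(3.4×10⁻³)/(−7.94×10⁻⁵ × 1.17) = 36.6 m/s;  v_g = (3.3×10⁻³)/(−7.94×10⁻⁵ × 1.17) = −35.5 m/s
|V_g| = √(u_g² + v_g²) = 51.0 m/s

51 m/s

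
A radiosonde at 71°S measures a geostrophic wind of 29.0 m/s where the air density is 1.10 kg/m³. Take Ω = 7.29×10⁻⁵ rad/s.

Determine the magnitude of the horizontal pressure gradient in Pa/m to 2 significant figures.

Coriolis parameter at 71°S:
f = 2Ω sin φ = 2 × 7.29×10⁻⁵ × sin 71° = 1.38×10⁻⁴ s⁻¹
Geostrophic balance rearranged: |∂P/∂n| = f ρ V_g
|∂P/∂n| = 1.38×10⁻⁴ × 1.10 × 29.0 = 4.40×10⁻³ Pa/m

4.4×10⁻³ Pa/m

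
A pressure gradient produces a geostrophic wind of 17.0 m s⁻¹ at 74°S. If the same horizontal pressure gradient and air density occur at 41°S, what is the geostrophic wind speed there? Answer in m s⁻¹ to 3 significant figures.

24.9 m s⁻¹

With the same pressure gradient and density, V_g ∝ 1/f ∝ 1/sin φ.
V₂ = V₁ · sin φ₁ / sin φ₂ = 17.0 × sin 74° / sin 41°
V₂ = 17.0 × 0.9613/0.6561 = 24.9 m s⁻¹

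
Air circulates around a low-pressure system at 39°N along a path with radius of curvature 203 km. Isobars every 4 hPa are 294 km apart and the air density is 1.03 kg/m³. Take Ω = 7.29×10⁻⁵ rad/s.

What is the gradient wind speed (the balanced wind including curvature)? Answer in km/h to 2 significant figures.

Coriolis parameter at 39°N:
f = 2Ω sin φ = 2 × 7.29×10⁻⁵ × sin 39° = 9.18×10⁻⁵ s⁻¹
Pressure gradient: |∂P/∂n| = 400 Pa / 294000 m = 1.36×10⁻³ Pa/m
Geostrophic speed: V_g = |∂P/∂n|/(fρ) = 1.36×10⁻³/(9.18×10⁻⁵ × 1.03) = 14.4 m/s
Around a low, centrifugal force acts outward with Coriolis, so pressure-gradient force balances both:
(1/ρ)|∂P/∂n| = fV + V²/R  →  V² + fR·V − fR·V_g = 0
With fR = 9.18×10⁻⁵ × 203×10³ m = 18.6 m/s:
V = [−fR + √((fR)² + 4 fR V_g)]/2 = [−18.6 + √(18.6² + 4×18.6×14.4)]/2 = 9.53 m/s
Subgeostrophic (V < V_g = 14.4 m/s), as expected around a low.
Converting: 9.53 m/s × 3.6 = 34 km/h

34 km/h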